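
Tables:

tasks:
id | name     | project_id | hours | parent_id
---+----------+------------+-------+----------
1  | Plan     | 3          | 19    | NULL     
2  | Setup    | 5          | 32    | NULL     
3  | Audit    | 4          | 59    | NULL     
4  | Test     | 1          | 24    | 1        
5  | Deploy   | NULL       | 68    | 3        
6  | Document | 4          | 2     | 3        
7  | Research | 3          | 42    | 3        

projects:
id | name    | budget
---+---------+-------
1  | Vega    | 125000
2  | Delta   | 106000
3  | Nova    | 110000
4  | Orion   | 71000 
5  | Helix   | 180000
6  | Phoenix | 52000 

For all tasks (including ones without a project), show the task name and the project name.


LEFT JOIN keeps every row from tasks (the left table); where project_id has no match in projects, the project columns become NULL. Walk through each task:
  - task 1 (Plan): project_id=3 -> matches Nova
  - task 2 (Setup): project_id=5 -> matches Helix
  - task 3 (Audit): project_id=4 -> matches Orion
  - task 4 (Test): project_id=1 -> matches Vega
  - task 5 (Deploy): project_id=NULL, no match -> kept with NULL
  - task 6 (Document): project_id=4 -> matches Orion
  - task 7 (Research): project_id=3 -> matches Nova
All 7 rows appear; 1 has NULL project.

SQL:
SELECT a.name, b.name AS project
FROM tasks a
LEFT JOIN projects b ON a.project_id = b.id

Result:
name     | project
---------+--------
Plan     | Nova   
Setup    | Helix  
Audit    | Orion  
Test     | Vega   
Deploy   | NULL   
Document | Orion  
Research | Nova   


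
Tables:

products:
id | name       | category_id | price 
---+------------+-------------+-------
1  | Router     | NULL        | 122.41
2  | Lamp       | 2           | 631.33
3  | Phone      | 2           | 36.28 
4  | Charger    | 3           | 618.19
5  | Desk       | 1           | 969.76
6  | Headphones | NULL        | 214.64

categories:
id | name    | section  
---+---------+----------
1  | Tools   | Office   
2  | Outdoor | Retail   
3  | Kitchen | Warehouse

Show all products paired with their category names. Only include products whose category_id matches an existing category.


INNER JOIN keeps only products rows whose category_id matches an id in categories. Walk through each product:
  - product 1 (Router): category_id=NULL, no match -> dropped
  - product 2 (Lamp): category_id=2 -> matches Outdoor
  - product 3 (Phone): category_id=2 -> matches Outdoor
  - product 4 (Charger): category_id=3 -> matches Kitchen
  - product 5 (Desk): category_id=1 -> matches Tools
  - product 6 (Headphones): category_id=NULL, no match -> dropped
So 2 of 6 rows are dropped.

SQL:
SELECT a.name, b.name AS category
FROM products a
INNER JOIN categories b ON a.category_id = b.id

Result:
name    | category
--------+---------
Lamp    | Outdoor 
Phone   | Outdoor 
Charger | Kitchen 
Desk    | Tools   


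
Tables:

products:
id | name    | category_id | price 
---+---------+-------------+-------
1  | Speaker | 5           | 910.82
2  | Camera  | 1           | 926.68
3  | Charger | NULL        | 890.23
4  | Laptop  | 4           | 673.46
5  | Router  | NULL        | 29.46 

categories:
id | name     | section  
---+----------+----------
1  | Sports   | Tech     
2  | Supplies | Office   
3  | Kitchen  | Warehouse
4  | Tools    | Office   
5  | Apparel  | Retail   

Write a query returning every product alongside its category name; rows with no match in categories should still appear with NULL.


LEFT JOIN keeps every row from products (the left table); where category_id has no match in categories, the category columns become NULL. Walk through each product:
  - product 1 (Speaker): category_id=5 -> matches Apparel
  - product 2 (Camera): category_id=1 -> matches Sports
  - product 3 (Charger): category_id=NULL, no match -> kept with NULL
  - product 4 (Laptop): category_id=4 -> matches Tools
  - product 5 (Router): category_id=NULL, no match -> kept with NULL
All 5 rows appear; 2 have NULL category.

SQL:
SELECT a.name, b.name AS category
FROM products a
LEFT JOIN categories b ON a.category_id = b.id

Result:
name    | category
--------+---------
Speaker | Apparel 
Camera  | Sports  
Charger | NULL    
Laptop  | Tools   
Router  | NULL    


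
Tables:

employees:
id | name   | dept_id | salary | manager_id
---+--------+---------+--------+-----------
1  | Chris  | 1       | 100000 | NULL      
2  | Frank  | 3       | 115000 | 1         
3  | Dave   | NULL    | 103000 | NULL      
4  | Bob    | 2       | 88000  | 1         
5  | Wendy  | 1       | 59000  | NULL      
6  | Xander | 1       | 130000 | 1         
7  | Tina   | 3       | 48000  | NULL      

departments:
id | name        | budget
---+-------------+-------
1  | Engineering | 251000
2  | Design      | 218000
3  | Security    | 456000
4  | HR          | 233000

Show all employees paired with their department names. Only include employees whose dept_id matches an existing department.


INNER JOIN keeps only employees rows whose dept_id matches an id in departments. Walk through each employee:
  - employee 1 (Chris): dept_id=1 -> matches Engineering
  - employee 2 (Frank): dept_id=3 -> matches Security
  - employee 3 (Dave): dept_id=NULL, no match -> dropped
  - employee 4 (Bob): dept_id=2 -> matches Design
  - employee 5 (Wendy): dept_id=1 -> matches Engineering
  - employee 6 (Xander): dept_id=1 -> matches Engineering
  - employee 7 (Tina): dept_id=3 -> matches Security
So 1 of 7 rows is dropped.

SQL:
SELECT a.name, b.name AS department
FROM employees a
INNER JOIN departments b ON a.dept_id = b.id

Result:
name   | department 
-------+------------
Chris  | Engineering
Frank  | Security   
Bob    | Design     
Wendy  | Engineering
Xander | Engineering
Tina   | Security   


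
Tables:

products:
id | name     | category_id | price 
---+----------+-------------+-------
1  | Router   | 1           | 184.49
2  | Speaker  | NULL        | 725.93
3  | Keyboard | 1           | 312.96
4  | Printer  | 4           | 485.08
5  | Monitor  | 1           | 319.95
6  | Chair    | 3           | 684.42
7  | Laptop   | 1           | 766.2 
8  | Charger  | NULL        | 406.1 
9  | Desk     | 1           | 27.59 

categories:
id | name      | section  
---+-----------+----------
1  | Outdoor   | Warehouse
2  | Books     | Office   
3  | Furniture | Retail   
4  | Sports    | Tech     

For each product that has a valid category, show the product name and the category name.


INNER JOIN keeps only products rows whose category_id matches an id in categories. Walk through each product:
  - product 1 (Router): category_id=1 -> matches Outdoor
  - product 2 (Speaker): category_id=NULL, no match -> dropped
  - product 3 (Keyboard): category_id=1 -> matches Outdoor
  - product 4 (Printer): category_id=4 -> matches Sports
  - product 5 (Monitor): category_id=1 -> matches Outdoor
  - product 6 (Chair): category_id=3 -> matches Furniture
  - product 7 (Laptop): category_id=1 -> matches Outdoor
  - product 8 (Charger): category_id=NULL, no match -> dropped
  - product 9 (Desk): category_id=1 -> matches Outdoor
So 2 of 9 rows are dropped.

SQL:
SELECT a.name, b.name AS category
FROM products a
INNER JOIN categories b ON a.category_id = b.id

Result:
name     | category 
---------+----------
Router   | Outdoor  
Keyboard | Outdoor  
Printer  | Sports   
Monitor  | Outdoor  
Chair    | Furniture
Laptop   | Outdoor  
Desk     | Outdoor  


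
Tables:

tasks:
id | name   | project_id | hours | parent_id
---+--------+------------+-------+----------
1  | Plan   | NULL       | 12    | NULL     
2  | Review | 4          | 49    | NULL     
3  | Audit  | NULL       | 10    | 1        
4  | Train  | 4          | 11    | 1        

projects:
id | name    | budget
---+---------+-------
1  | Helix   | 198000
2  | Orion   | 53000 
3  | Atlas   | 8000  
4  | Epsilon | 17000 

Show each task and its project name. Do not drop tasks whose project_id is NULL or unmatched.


LEFT JOIN keeps every row from tasks (the left table); where project_id has no match in projects, the project columns become NULL. Walk through each task:
  - task 1 (Plan): project_id=NULL, no match -> kept with NULL
  - task 2 (Review): project_id=4 -> matches Epsilon
  - task 3 (Audit): project_id=NULL, no match -> kept with NULL
  - task 4 (Train): project_id=4 -> matches Epsilon
All 4 rows appear; 2 have NULL project.

SQL:
SELECT a.name, b.name AS project
FROM tasks a
LEFT JOIN projects b ON a.project_id = b.id

Result:
name   | project
-------+--------
Plan   | NULL   
Review | Epsilon
Audit  | NULL   
Train  | Epsilon


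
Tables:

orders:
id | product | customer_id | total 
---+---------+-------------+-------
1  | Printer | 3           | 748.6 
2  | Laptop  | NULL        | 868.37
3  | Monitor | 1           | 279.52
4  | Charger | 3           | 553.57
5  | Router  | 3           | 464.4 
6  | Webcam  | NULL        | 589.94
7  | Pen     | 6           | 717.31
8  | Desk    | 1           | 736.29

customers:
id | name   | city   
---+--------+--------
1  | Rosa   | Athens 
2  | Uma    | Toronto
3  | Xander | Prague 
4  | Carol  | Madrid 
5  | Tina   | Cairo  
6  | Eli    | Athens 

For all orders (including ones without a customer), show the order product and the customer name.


LEFT JOIN keeps every row from orders (the left table); where customer_id has no match in customers, the customer columns become NULL. Walk through each order:
  - order 1 (Printer): customer_id=3 -> matches Xander
  - order 2 (Laptop): customer_id=NULL, no match -> kept with NULL
  - order 3 (Monitor): customer_id=1 -> matches Rosa
  - order 4 (Charger): customer_id=3 -> matches Xander
  - order 5 (Router): customer_id=3 -> matches Xander
  - order 6 (Webcam): customer_id=NULL, no match -> kept with NULL
  - order 7 (Pen): customer_id=6 -> matches Eli
  - order 8 (Desk): customer_id=1 -> matches Rosa
All 8 rows appear; 2 have NULL customer.

SQL:
SELECT a.product, b.name AS customer
FROM orders a
LEFT JOIN customers b ON a.customer_id = b.id

Result:
product | customer
--------+---------
Printer | Xander  
Laptop  | NULL    
Monitor | Rosa    
Charger | Xander  
Router  | Xander  
Webcam  | NULL    
Pen     | Eli     
Desk    | Rosa    


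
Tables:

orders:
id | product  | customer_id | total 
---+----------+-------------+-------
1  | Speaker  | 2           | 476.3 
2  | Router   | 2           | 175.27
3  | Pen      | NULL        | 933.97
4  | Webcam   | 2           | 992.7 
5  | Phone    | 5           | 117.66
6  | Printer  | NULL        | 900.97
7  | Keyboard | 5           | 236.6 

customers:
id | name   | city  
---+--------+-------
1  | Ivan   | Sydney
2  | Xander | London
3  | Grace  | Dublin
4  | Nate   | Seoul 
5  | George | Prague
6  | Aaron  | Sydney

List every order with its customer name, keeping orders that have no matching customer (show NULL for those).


LEFT JOIN keeps every row from orders (the left table); where customer_id has no match in customers, the customer columns become NULL. Walk through each order:
  - order 1 (Speaker): customer_id=2 -> matches Xander
  - order 2 (Router): customer_id=2 -> matches Xander
  - order 3 (Pen): customer_id=NULL, no match -> kept with NULL
  - order 4 (Webcam): customer_id=2 -> matches Xander
  - order 5 (Phone): customer_id=5 -> matches George
  - order 6 (Printer): customer_id=NULL, no match -> kept with NULL
  - order 7 (Keyboard): customer_id=5 -> matches George
All 7 rows appear; 2 have NULL customer.

SQL:
SELECT a.product, b.name AS customer
FROM orders a
LEFT JOIN customers b ON a.customer_id = b.id

Result:
product  | customer
---------+---------
Speaker  | Xander  
Router   | Xander  
Pen      | NULL    
Webcam   | Xander  
Phone    | George  
Printer  | NULL    
Keyboard | George  


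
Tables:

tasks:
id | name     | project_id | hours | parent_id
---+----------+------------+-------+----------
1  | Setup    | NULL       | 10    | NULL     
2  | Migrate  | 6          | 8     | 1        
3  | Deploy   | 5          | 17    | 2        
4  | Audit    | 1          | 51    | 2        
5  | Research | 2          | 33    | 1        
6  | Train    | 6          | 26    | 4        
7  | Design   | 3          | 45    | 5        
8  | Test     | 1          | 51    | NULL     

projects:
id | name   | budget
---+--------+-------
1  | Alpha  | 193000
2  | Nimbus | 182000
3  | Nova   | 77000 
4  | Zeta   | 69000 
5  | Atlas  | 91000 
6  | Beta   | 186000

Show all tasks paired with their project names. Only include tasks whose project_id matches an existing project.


INNER JOIN keeps only tasks rows whose project_id matches an id in projects. Walk through each task:
  - task 1 (Setup): project_id=NULL, no match -> dropped
  - task 2 (Migrate): project_id=6 -> matches Beta
  - task 3 (Deploy): project_id=5 -> matches Atlas
  - task 4 (Audit): project_id=1 -> matches Alpha
  - task 5 (Research): project_id=2 -> matches Nimbus
  - task 6 (Train): project_id=6 -> matches Beta
  - task 7 (Design): project_id=3 -> matches Nova
  - task 8 (Test): project_id=1 -> matches Alpha
So 1 of 8 rows is dropped.

SQL:
SELECT a.name, b.name AS project
FROM tasks a
INNER JOIN projects b ON a.project_id = b.id

Result:
name     | project
---------+--------
Migrate  | Beta   
Deploy   | Atlas  
Audit    | Alpha  
Research | Nimbus 
Train    | Beta   
Design   | Nova   
Test     | Alpha  


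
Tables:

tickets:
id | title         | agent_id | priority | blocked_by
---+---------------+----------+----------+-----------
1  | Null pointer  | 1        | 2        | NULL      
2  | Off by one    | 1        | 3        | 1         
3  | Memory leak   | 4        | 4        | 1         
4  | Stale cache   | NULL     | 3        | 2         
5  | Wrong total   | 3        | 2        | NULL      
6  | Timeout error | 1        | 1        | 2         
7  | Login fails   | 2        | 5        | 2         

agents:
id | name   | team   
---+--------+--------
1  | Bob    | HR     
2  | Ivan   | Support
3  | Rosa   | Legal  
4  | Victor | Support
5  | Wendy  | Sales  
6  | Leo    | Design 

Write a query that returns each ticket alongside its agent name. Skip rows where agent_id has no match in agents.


INNER JOIN keeps only tickets rows whose agent_id matches an id in agents. Walk through each ticket:
  - ticket 1 (Null pointer): agent_id=1 -> matches Bob
  - ticket 2 (Off by one): agent_id=1 -> matches Bob
  - ticket 3 (Memory leak): agent_id=4 -> matches Victor
  - ticket 4 (Stale cache): agent_id=NULL, no match -> dropped
  - ticket 5 (Wrong total): agent_id=3 -> matches Rosa
  - ticket 6 (Timeout error): agent_id=1 -> matches Bob
  - ticket 7 (Login fails): agent_id=2 -> matches Ivan
So 1 of 7 rows is dropped.

SQL:
SELECT a.title, b.name AS agent
FROM tickets a
INNER JOIN agents b ON a.agent_id = b.id

Result:
title         | agent 
--------------+-------
Null pointer  | Bob   
Off by one    | Bob   
Memory leak   | Victor
Wrong total   | Rosa  
Timeout error | Bob   
Login fails   | Ivan  


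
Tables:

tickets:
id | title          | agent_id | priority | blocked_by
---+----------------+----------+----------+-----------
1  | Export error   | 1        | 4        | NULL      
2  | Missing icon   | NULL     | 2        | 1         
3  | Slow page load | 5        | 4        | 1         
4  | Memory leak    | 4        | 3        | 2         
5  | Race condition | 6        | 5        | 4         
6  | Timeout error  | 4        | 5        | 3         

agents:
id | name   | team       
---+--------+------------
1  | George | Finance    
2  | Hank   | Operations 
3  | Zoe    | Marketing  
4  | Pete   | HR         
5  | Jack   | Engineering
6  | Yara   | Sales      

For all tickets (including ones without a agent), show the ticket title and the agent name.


LEFT JOIN keeps every row from tickets (the left table); where agent_id has no match in agents, the agent columns become NULL. Walk through each ticket:
  - ticket 1 (Export error): agent_id=1 -> matches George
  - ticket 2 (Missing icon): agent_id=NULL, no match -> kept with NULL
  - ticket 3 (Slow page load): agent_id=5 -> matches Jack
  - ticket 4 (Memory leak): agent_id=4 -> matches Pete
  - ticket 5 (Race condition): agent_id=6 -> matches Yara
  - ticket 6 (Timeout error): agent_id=4 -> matches Pete
All 6 rows appear; 1 has NULL agent.

SQL:
SELECT a.title, b.name AS agent
FROM tickets a
LEFT JOIN agents b ON a.agent_id = b.id

Result:
title          | agent 
---------------+-------
Export error   | George
Missing icon   | NULL  
Slow page load | Jack  
Memory leak    | Pete  
Race condition | Yara  
Timeout error  | Pete  


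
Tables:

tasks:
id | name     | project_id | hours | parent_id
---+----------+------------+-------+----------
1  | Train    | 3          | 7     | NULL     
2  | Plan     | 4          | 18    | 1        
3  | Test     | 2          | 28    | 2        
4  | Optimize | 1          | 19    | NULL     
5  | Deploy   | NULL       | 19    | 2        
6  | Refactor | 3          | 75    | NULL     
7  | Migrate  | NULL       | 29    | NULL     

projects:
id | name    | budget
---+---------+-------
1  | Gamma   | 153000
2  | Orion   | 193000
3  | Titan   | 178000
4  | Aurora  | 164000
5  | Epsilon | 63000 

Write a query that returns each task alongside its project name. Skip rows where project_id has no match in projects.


INNER JOIN keeps only tasks rows whose project_id matches an id in projects. Walk through each task:
  - task 1 (Train): project_id=3 -> matches Titan
  - task 2 (Plan): project_id=4 -> matches Aurora
  - task 3 (Test): project_id=2 -> matches Orion
  - task 4 (Optimize): project_id=1 -> matches Gamma
  - task 5 (Deploy): project_id=NULL, no match -> dropped
  - task 6 (Refactor): project_id=3 -> matches Titan
  - task 7 (Migrate): project_id=NULL, no match -> dropped
So 2 of 7 rows are dropped.

SQL:
SELECT a.name, b.name AS project
FROM tasks a
INNER JOIN projects b ON a.project_id = b.id

Result:
name     | project
---------+--------
Train    | Titan  
Plan     | Aurora 
Test     | Orion  
Optimize | Gamma  
Refactor | Titan  


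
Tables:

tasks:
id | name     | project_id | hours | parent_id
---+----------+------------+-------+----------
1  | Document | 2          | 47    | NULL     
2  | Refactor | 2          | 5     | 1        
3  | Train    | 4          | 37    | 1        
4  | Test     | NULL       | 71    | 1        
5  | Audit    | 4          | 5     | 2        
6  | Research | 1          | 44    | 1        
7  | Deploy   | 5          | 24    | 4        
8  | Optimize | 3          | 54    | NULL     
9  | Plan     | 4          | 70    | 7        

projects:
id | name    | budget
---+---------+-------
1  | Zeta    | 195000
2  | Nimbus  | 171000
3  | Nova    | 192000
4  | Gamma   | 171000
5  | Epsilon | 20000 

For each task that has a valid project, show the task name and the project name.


INNER JOIN keeps only tasks rows whose project_id matches an id in projects. Walk through each task:
  - task 1 (Document): project_id=2 -> matches Nimbus
  - task 2 (Refactor): project_id=2 -> matches Nimbus
  - task 3 (Train): project_id=4 -> matches Gamma
  - task 4 (Test): project_id=NULL, no match -> dropped
  - task 5 (Audit): project_id=4 -> matches Gamma
  - task 6 (Research): project_id=1 -> matches Zeta
  - task 7 (Deploy): project_id=5 -> matches Epsilon
  - task 8 (Optimize): project_id=3 -> matches Nova
  - task 9 (Plan): project_id=4 -> matches Gamma
So 1 of 9 rows is dropped.

SQL:
SELECT a.name, b.name AS project
FROM tasks a
INNER JOIN projects b ON a.project_id = b.id

Result:
name     | project
---------+--------
Document | Nimbus 
Refactor | Nimbus 
Train    | Gamma  
Audit    | Gamma  
Research | Zeta   
Deploy   | Epsilon
Optimize | Nova   
Plan     | Gamma  


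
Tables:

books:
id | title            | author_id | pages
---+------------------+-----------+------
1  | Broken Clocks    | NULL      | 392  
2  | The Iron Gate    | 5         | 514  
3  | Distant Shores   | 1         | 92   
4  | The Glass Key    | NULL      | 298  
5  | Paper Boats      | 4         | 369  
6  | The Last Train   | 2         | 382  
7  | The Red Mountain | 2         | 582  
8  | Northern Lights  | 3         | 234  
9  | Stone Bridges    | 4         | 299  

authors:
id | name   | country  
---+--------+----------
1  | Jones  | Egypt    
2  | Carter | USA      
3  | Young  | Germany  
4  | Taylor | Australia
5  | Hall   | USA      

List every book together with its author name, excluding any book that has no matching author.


INNER JOIN keeps only books rows whose author_id matches an id in authors. Walk through each book:
  - book 1 (Broken Clocks): author_id=NULL, no match -> dropped
  - book 2 (The Iron Gate): author_id=5 -> matches Hall
  - book 3 (Distant Shores): author_id=1 -> matches Jones
  - book 4 (The Glass Key): author_id=NULL, no match -> dropped
  - book 5 (Paper Boats): author_id=4 -> matches Taylor
  - book 6 (The Last Train): author_id=2 -> matches Carter
  - book 7 (The Red Mountain): author_id=2 -> matches Carter
  - book 8 (Northern Lights): author_id=3 -> matches Young
  - book 9 (Stone Bridges): author_id=4 -> matches Taylor
So 2 of 9 rows are dropped.

SQL:
SELECT a.title, b.name AS author
FROM books a
INNER JOIN authors b ON a.author_id = b.id

Result:
title            | author
-----------------+-------
The Iron Gate    | Hall  
Distant Shores   | Jones 
Paper Boats      | Taylor
The Last Train   | Carter
The Red Mountain | Carter
Northern Lights  | Young 
Stone Bridges    | Taylor


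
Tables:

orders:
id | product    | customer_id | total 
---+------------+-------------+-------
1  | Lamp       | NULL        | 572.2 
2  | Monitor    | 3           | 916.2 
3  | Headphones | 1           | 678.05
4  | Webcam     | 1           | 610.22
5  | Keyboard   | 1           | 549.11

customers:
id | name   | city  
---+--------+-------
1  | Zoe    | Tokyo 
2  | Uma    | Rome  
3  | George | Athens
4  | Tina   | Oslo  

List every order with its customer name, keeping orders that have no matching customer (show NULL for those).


LEFT JOIN keeps every row from orders (the left table); where customer_id has no match in customers, the customer columns become NULL. Walk through each order:
  - order 1 (Lamp): customer_id=NULL, no match -> kept with NULL
  - order 2 (Monitor): customer_id=3 -> matches George
  - order 3 (Headphones): customer_id=1 -> matches Zoe
  - order 4 (Webcam): customer_id=1 -> matches Zoe
  - order 5 (Keyboard): customer_id=1 -> matches Zoe
All 5 rows appear; 1 has NULL customer.

SQL:
SELECT a.product, b.name AS customer
FROM orders a
LEFT JOIN customers b ON a.customer_id = b.id

Result:
product    | customer
-----------+---------
Lamp       | NULL    
Monitor    | George  
Headphones | Zoe     
Webcam     | Zoe     
Keyboard   | Zoe     


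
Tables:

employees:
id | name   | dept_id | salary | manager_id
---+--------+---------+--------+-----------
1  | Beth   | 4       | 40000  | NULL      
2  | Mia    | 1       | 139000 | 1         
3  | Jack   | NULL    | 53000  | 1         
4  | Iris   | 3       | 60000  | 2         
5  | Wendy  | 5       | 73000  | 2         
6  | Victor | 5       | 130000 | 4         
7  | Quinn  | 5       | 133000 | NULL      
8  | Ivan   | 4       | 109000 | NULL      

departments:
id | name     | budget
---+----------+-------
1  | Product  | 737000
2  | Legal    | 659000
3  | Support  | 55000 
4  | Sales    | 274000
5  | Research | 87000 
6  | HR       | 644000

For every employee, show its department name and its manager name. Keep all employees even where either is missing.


Two LEFT JOINs from the same base table employees: one to departments via dept_id, one to employees itself via manager_id. Both are LEFT so every employee is preserved.
Match against departments:
  - employee 1 (Beth): dept_id=4 -> matches Sales
  - employee 2 (Mia): dept_id=1 -> matches Product
  - employee 3 (Jack): dept_id=NULL, no match -> kept with NULL
  - employee 4 (Iris): dept_id=3 -> matches Support
  - employee 5 (Wendy): dept_id=5 -> matches Research
  - employee 6 (Victor): dept_id=5 -> matches Research
  - employee 7 (Quinn): dept_id=5 -> matches Research
  - employee 8 (Ivan): dept_id=4 -> matches Sales
Match against employees (self):
  - employee 1 (Beth): manager_id=NULL -> NULL
  - employee 2 (Mia): manager_id=1 -> Beth
  - employee 3 (Jack): manager_id=1 -> Beth
  - employee 4 (Iris): manager_id=2 -> Mia
  - employee 5 (Wendy): manager_id=2 -> Mia
  - employee 6 (Victor): manager_id=4 -> Iris
  - employee 7 (Quinn): manager_id=NULL -> NULL
  - employee 8 (Ivan): manager_id=NULL -> NULL

SQL:
SELECT a.name, b.name AS department, c.name AS manager
FROM employees a
LEFT JOIN departments b ON a.dept_id = b.id
LEFT JOIN employees c ON a.manager_id = c.id

Result:
name   | department | manager
-------+------------+--------
Beth   | Sales      | NULL   
Mia    | Product    | Beth   
Jack   | NULL       | Beth   
Iris   | Support    | Mia    
Wendy  | Research   | Mia    
Victor | Research   | Iris   
Quinn  | Research   | NULL   
Ivan   | Sales      | NULL   


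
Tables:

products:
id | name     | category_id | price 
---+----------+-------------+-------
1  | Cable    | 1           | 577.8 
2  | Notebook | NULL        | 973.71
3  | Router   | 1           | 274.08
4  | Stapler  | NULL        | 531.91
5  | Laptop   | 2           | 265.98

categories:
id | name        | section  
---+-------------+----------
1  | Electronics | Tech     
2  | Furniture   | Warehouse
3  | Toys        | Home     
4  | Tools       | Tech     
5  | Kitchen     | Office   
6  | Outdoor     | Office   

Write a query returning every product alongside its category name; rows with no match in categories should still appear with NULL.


LEFT JOIN keeps every row from products (the left table); where category_id has no match in categories, the category columns become NULL. Walk through each product:
  - product 1 (Cable): category_id=1 -> matches Electronics
  - product 2 (Notebook): category_id=NULL, no match -> kept with NULL
  - product 3 (Router): category_id=1 -> matches Electronics
  - product 4 (Stapler): category_id=NULL, no match -> kept with NULL
  - product 5 (Laptop): category_id=2 -> matches Furniture
All 5 rows appear; 2 have NULL category.

SQL:
SELECT a.name, b.name AS category
FROM products a
LEFT JOIN categories b ON a.category_id = b.id

Result:
name     | category   
---------+------------
Cable    | Electronics
Notebook | NULL       
Router   | Electronics
Stapler  | NULL       
Laptop   | Furniture  


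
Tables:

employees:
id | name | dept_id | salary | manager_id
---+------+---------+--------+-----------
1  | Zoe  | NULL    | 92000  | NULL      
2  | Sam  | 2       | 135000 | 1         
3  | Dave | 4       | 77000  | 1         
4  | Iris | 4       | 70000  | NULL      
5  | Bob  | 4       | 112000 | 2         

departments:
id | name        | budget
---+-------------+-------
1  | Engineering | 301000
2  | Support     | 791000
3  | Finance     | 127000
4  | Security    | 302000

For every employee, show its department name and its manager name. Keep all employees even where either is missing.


Two LEFT JOINs from the same base table employees: one to departments via dept_id, one to employees itself via manager_id. Both are LEFT so every employee is preserved.
Match against departments:
  - employee 1 (Zoe): dept_id=NULL, no match -> kept with NULL
  - employee 2 (Sam): dept_id=2 -> matches Support
  - employee 3 (Dave): dept_id=4 -> matches Security
  - employee 4 (Iris): dept_id=4 -> matches Security
  - employee 5 (Bob): dept_id=4 -> matches Security
Match against employees (self):
  - employee 1 (Zoe): manager_id=NULL -> NULL
  - employee 2 (Sam): manager_id=1 -> Zoe
  - employee 3 (Dave): manager_id=1 -> Zoe
  - employee 4 (Iris): manager_id=NULL -> NULL
  - employee 5 (Bob): manager_id=2 -> Sam

SQL:
SELECT a.name, b.name AS department, c.name AS manager
FROM employees a
LEFT JOIN departments b ON a.dept_id = b.id
LEFT JOIN employees c ON a.manager_id = c.id

Result:
name | department | manager
-----+------------+--------
Zoe  | NULL       | NULL   
Sam  | Support    | Zoe    
Dave | Security   | Zoe    
Iris | Security   | NULL   
Bob  | Security   | Sam    


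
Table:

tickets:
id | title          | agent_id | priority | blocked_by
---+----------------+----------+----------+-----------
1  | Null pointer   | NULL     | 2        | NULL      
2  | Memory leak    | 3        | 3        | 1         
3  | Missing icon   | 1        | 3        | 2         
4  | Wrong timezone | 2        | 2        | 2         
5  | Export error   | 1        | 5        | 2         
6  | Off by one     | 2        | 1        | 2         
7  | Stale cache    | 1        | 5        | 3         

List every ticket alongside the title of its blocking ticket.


This is a self-join: tickets is joined to a second copy of itself, matching each row's blocked_by to another row's id. Use LEFT JOIN so rows with blocked_by=NULL are kept.
  - ticket 1 (Null pointer): blocked_by=NULL -> NULL
  - ticket 2 (Memory leak): blocked_by=1 -> Null pointer
  - ticket 3 (Missing icon): blocked_by=2 -> Memory leak
  - ticket 4 (Wrong timezone): blocked_by=2 -> Memory leak
  - ticket 5 (Export error): blocked_by=2 -> Memory leak
  - ticket 6 (Off by one): blocked_by=2 -> Memory leak
  - ticket 7 (Stale cache): blocked_by=3 -> Missing icon

SQL:
SELECT a.title AS item, b.title AS blocked_by
FROM tickets a
LEFT JOIN tickets b ON a.blocked_by = b.id

Result:
item           | blocked_by  
---------------+-------------
Null pointer   | NULL        
Memory leak    | Null pointer
Missing icon   | Memory leak 
Wrong timezone | Memory leak 
Export error   | Memory leak 
Off by one     | Memory leak 
Stale cache    | Missing icon


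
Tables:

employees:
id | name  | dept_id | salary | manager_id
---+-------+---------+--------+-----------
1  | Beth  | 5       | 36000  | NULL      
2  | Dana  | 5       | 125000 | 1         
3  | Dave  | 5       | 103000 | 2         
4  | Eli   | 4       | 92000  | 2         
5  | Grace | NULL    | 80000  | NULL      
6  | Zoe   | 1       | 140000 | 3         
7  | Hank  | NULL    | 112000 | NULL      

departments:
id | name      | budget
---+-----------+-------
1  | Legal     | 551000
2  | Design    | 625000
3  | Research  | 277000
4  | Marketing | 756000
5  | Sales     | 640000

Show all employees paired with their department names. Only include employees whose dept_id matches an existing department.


INNER JOIN keeps only employees rows whose dept_id matches an id in departments. Walk through each employee:
  - employee 1 (Beth): dept_id=5 -> matches Sales
  - employee 2 (Dana): dept_id=5 -> matches Sales
  - employee 3 (Dave): dept_id=5 -> matches Sales
  - employee 4 (Eli): dept_id=4 -> matches Marketing
  - employee 5 (Grace): dept_id=NULL, no match -> dropped
  - employee 6 (Zoe): dept_id=1 -> matches Legal
  - employee 7 (Hank): dept_id=NULL, no match -> dropped
So 2 of 7 rows are dropped.

SQL:
SELECT a.name, b.name AS department
FROM employees a
INNER JOIN departments b ON a.dept_id = b.id

Result:
name | department
-----+-----------
Beth | Sales     
Dana | Sales     
Dave | Sales     
Eli  | Marketing 
Zoe  | Legal     


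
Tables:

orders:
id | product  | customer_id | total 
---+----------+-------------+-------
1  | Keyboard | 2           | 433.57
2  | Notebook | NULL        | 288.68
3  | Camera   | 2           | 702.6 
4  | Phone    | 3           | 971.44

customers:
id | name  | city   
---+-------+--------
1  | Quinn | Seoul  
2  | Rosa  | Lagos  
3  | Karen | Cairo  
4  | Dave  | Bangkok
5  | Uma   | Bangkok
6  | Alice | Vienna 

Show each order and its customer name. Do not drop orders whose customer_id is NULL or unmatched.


LEFT JOIN keeps every row from orders (the left table); where customer_id has no match in customers, the customer columns become NULL. Walk through each order:
  - order 1 (Keyboard): customer_id=2 -> matches Rosa
  - order 2 (Notebook): customer_id=NULL, no match -> kept with NULL
  - order 3 (Camera): customer_id=2 -> matches Rosa
  - order 4 (Phone): customer_id=3 -> matches Karen
All 4 rows appear; 1 has NULL customer.

SQL:
SELECT a.product, b.name AS customer
FROM orders a
LEFT JOIN customers b ON a.customer_id = b.id

Result:
product  | customer
---------+---------
Keyboard | Rosa    
Notebook | NULL    
Camera   | Rosa    
Phone    | Karen   


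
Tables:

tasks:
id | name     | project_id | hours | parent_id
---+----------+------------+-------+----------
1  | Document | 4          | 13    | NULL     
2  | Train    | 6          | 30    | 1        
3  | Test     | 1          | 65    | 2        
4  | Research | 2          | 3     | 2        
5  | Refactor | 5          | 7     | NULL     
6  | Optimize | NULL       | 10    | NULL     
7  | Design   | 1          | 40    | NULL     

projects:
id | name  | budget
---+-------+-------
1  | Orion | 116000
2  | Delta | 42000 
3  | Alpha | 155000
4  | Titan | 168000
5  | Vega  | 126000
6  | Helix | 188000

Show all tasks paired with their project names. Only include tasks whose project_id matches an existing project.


INNER JOIN keeps only tasks rows whose project_id matches an id in projects. Walk through each task:
  - task 1 (Document): project_id=4 -> matches Titan
  - task 2 (Train): project_id=6 -> matches Helix
  - task 3 (Test): project_id=1 -> matches Orion
  - task 4 (Research): project_id=2 -> matches Delta
  - task 5 (Refactor): project_id=5 -> matches Vega
  - task 6 (Optimize): project_id=NULL, no match -> dropped
  - task 7 (Design): project_id=1 -> matches Orion
So 1 of 7 rows is dropped.

SQL:
SELECT a.name, b.name AS project
FROM tasks a
INNER JOIN projects b ON a.project_id = b.id

Result:
name     | project
---------+--------
Document | Titan  
Train    | Helix  
Test     | Orion  
Research | Delta  
Refactor | Vega   
Design   | Orion  


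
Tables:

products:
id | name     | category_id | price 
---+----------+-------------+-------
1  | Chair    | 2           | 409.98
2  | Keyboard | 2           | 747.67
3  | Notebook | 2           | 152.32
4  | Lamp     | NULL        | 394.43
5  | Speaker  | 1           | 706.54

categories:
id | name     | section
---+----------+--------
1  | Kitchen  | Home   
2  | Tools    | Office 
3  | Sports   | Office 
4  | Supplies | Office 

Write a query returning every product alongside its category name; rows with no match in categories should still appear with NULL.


LEFT JOIN keeps every row from products (the left table); where category_id has no match in categories, the category columns become NULL. Walk through each product:
  - product 1 (Chair): category_id=2 -> matches Tools
  - product 2 (Keyboard): category_id=2 -> matches Tools
  - product 3 (Notebook): category_id=2 -> matches Tools
  - product 4 (Lamp): category_id=NULL, no match -> kept with NULL
  - product 5 (Speaker): category_id=1 -> matches Kitchen
All 5 rows appear; 1 has NULL category.

SQL:
SELECT a.name, b.name AS category
FROM products a
LEFT JOIN categories b ON a.category_id = b.id

Result:
name     | category
---------+---------
Chair    | Tools   
Keyboard | Tools   
Notebook | Tools   
Lamp     | NULL    
Speaker  | Kitchen 


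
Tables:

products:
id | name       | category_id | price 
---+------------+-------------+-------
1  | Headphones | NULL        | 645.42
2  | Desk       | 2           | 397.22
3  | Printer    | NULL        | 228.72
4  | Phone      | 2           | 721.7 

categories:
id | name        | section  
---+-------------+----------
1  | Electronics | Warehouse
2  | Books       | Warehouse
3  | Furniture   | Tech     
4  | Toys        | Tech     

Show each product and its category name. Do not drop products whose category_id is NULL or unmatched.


LEFT JOIN keeps every row from products (the left table); where category_id has no match in categories, the category columns become NULL. Walk through each product:
  - product 1 (Headphones): category_id=NULL, no match -> kept with NULL
  - product 2 (Desk): category_id=2 -> matches Books
  - product 3 (Printer): category_id=NULL, no match -> kept with NULL
  - product 4 (Phone): category_id=2 -> matches Books
All 4 rows appear; 2 have NULL category.

SQL:
SELECT a.name, b.name AS category
FROM products a
LEFT JOIN categories b ON a.category_id = b.id

Result:
name       | category
-----------+---------
Headphones | NULL    
Desk       | Books   
Printer    | NULL    
Phone      | Books   


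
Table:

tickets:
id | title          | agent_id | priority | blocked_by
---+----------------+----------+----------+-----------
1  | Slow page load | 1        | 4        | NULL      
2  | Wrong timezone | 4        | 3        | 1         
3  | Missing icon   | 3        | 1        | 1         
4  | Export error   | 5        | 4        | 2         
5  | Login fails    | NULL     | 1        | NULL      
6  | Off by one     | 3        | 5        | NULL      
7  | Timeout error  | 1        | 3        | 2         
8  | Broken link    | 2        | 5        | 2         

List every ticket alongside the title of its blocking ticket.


This is a self-join: tickets is joined to a second copy of itself, matching each row's blocked_by to another row's id. Use LEFT JOIN so rows with blocked_by=NULL are kept.
  - ticket 1 (Slow page load): blocked_by=NULL -> NULL
  - ticket 2 (Wrong timezone): blocked_by=1 -> Slow page load
  - ticket 3 (Missing icon): blocked_by=1 -> Slow page load
  - ticket 4 (Export error): blocked_by=2 -> Wrong timezone
  - ticket 5 (Login fails): blocked_by=NULL -> NULL
  - ticket 6 (Off by one): blocked_by=NULL -> NULL
  - ticket 7 (Timeout error): blocked_by=2 -> Wrong timezone
  - ticket 8 (Broken link): blocked_by=2 -> Wrong timezone

SQL:
SELECT a.title AS item, b.title AS blocked_by
FROM tickets a
LEFT JOIN tickets b ON a.blocked_by = b.id

Result:
item           | blocked_by    
---------------+---------------
Slow page load | NULL          
Wrong timezone | Slow page load
Missing icon   | Slow page load
Export error   | Wrong timezone
Login fails    | NULL          
Off by one     | NULL          
Timeout error  | Wrong timezone
Broken link    | Wrong timezone


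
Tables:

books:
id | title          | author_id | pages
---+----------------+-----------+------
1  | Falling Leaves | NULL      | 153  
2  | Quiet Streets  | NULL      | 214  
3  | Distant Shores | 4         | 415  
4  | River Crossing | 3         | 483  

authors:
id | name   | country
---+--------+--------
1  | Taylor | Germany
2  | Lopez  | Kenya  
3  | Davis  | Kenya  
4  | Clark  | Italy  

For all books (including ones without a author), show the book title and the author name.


LEFT JOIN keeps every row from books (the left table); where author_id has no match in authors, the author columns become NULL. Walk through each book:
  - book 1 (Falling Leaves): author_id=NULL, no match -> kept with NULL
  - book 2 (Quiet Streets): author_id=NULL, no match -> kept with NULL
  - book 3 (Distant Shores): author_id=4 -> matches Clark
  - book 4 (River Crossing): author_id=3 -> matches Davis
All 4 rows appear; 2 have NULL author.

SQL:
SELECT a.title, b.name AS author
FROM books a
LEFT JOIN authors b ON a.author_id = b.id

Result:
title          | author
---------------+-------
Falling Leaves | NULL  
Quiet Streets  | NULL  
Distant Shores | Clark 
River Crossing | Davis 


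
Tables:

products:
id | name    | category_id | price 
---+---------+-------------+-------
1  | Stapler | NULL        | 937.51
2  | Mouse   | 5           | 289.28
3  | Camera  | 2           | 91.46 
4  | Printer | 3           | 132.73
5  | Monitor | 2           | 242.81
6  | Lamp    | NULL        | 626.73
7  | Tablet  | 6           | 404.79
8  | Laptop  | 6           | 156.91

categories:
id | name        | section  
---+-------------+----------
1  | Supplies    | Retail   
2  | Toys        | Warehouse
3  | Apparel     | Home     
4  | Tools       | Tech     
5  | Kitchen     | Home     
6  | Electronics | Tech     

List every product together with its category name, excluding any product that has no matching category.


INNER JOIN keeps only products rows whose category_id matches an id in categories. Walk through each product:
  - product 1 (Stapler): category_id=NULL, no match -> dropped
  - product 2 (Mouse): category_id=5 -> matches Kitchen
  - product 3 (Camera): category_id=2 -> matches Toys
  - product 4 (Printer): category_id=3 -> matches Apparel
  - product 5 (Monitor): category_id=2 -> matches Toys
  - product 6 (Lamp): category_id=NULL, no match -> dropped
  - product 7 (Tablet): category_id=6 -> matches Electronics
  - product 8 (Laptop): category_id=6 -> matches Electronics
So 2 of 8 rows are dropped.

SQL:
SELECT a.name, b.name AS category
FROM products a
INNER JOIN categories b ON a.category_id = b.id

Result:
name    | category   
--------+------------
Mouse   | Kitchen    
Camera  | Toys       
Printer | Apparel    
Monitor | Toys       
Tablet  | Electronics
Laptop  | Electronics
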